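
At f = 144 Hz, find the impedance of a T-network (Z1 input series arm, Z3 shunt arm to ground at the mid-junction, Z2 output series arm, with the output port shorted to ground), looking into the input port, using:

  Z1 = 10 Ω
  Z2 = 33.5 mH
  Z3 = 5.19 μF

Step 1 — Angular frequency: ω = 2π·f = 2π·144 = 904.8 rad/s.
Step 2 — Component impedances:
  Z1: Z = R = 10 Ω
  Z2: Z = jωL = j·904.8·0.0335 = 0 + j30.31 Ω
  Z3: Z = 1/(jωC) = -j/(ω·C) = 0 - j213 Ω
Step 3 — With the output port shorted to ground, the output series arm Z2 runs from the junction to ground; the shunt arm Z3 also runs from the junction to ground. They appear in parallel: Z3 || Z2 = 0 + j35.34 Ω.
Step 4 — Series with input arm Z1: Z_in = Z1 + (Z3 || Z2) = 10 + j35.34 Ω = 36.73∠74.2° Ω.

Z = 10 + j35.34 Ω = 36.73∠74.2° Ω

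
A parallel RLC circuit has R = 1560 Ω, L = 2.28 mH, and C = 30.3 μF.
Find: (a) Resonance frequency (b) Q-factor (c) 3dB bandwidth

Step 1 — Resonance: ω₀ = 1/√(LC) = 1/√(0.00228·3.03e-05) = 3805 rad/s.
Step 2 — f₀ = ω₀/(2π) = 605.5 Hz.
Step 3 — Parallel Q: Q = R/(ω₀L) = 1560/(3805·0.00228) = 179.8.
Step 4 — Bandwidth: Δω = ω₀/Q = 21.16 rad/s; BW = Δω/(2π) = 3.367 Hz.

(a) f₀ = 605.5 Hz  (b) Q = 179.8  (c) BW = 3.367 Hz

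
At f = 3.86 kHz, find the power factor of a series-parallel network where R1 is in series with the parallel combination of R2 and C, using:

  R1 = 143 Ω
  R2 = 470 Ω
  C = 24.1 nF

Step 1 — Angular frequency: ω = 2π·f = 2π·3860 = 2.425e+04 rad/s.
Step 2 — Component impedances:
  R1: Z = R = 143 Ω
  R2: Z = R = 470 Ω
  C: Z = 1/(jωC) = -j/(ω·C) = 0 - j1711 Ω
Step 3 — Parallel branch: R2 || C = 1/(1/R2 + 1/C) = 437 - j120.1 Ω.
Step 4 — Series with R1: Z_total = R1 + (R2 || C) = 580 - j120.1 Ω = 592.3∠-11.7° Ω.
Step 5 — Power factor: PF = cos(φ) = Re(Z)/|Z| = 580/592.3 = 0.9792.
Step 6 — Type: Im(Z) = -120.1 ⇒ leading (phase φ = -11.7°).

PF = 0.9792 (leading, φ = -11.7°)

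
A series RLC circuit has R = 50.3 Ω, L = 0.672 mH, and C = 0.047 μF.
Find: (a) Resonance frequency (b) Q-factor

Step 1 — Resonance condition Im(Z)=0 gives ω₀ = 1/√(LC).
Step 2 — ω₀ = 1/√(0.000672·4.7e-08) = 1.779e+05 rad/s.
Step 3 — f₀ = ω₀/(2π) = 2.832e+04 Hz.
Step 4 — Series Q: Q = ω₀L/R = 1.779e+05·0.000672/50.3 = 2.377.

(a) f₀ = 2.832e+04 Hz  (b) Q = 2.377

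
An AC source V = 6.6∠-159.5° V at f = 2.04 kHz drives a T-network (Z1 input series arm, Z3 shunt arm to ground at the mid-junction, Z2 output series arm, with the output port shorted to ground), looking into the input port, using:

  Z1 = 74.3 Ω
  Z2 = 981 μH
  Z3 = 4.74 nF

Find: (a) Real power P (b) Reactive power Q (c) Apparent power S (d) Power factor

Step 1 — Angular frequency: ω = 2π·f = 2π·2040 = 1.282e+04 rad/s.
Step 2 — Component impedances:
  Z1: Z = R = 74.3 Ω
  Z2: Z = jωL = j·1.282e+04·0.000981 = 0 + j12.57 Ω
  Z3: Z = 1/(jωC) = -j/(ω·C) = 0 - j1.646e+04 Ω
Step 3 — With the output port shorted to ground, the output series arm Z2 runs from the junction to ground; the shunt arm Z3 also runs from the junction to ground. They appear in parallel: Z3 || Z2 = 0 + j12.58 Ω.
Step 4 — Series with input arm Z1: Z_in = Z1 + (Z3 || Z2) = 74.3 + j12.58 Ω = 75.36∠9.6° Ω.
Step 5 — Source phasor: V = 6.6∠-159.5° V = -6.182 - j2.311 V.
Step 6 — Current: I = V / Z = -0.08601 - j0.01654 A = 0.08758∠-169.1° A.
Step 7 — Complex power: S = V·I* = 0.5699 + j0.09652 VA.
Step 8 — Real power: P = Re(S) = 0.5699 W.
Step 9 — Reactive power: Q = Im(S) = 0.09652 VAR.
Step 10 — Apparent power: |S| = 0.578 VA.
Step 11 — Power factor: PF = P/|S| = 0.986 (lagging).

(a) P = 0.5699 W  (b) Q = 0.09652 VAR  (c) S = 0.578 VA  (d) PF = 0.986 (lagging)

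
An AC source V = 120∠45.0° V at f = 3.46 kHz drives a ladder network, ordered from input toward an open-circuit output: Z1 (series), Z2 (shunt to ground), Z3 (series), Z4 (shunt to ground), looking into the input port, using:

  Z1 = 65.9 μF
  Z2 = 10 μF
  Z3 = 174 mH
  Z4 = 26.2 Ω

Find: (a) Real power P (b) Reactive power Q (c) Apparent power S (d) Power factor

Step 1 — Angular frequency: ω = 2π·f = 2π·3460 = 2.174e+04 rad/s.
Step 2 — Component impedances:
  Z1: Z = 1/(jωC) = -j/(ω·C) = 0 - j0.698 Ω
  Z2: Z = 1/(jωC) = -j/(ω·C) = 0 - j4.6 Ω
  Z3: Z = jωL = j·2.174e+04·0.174 = 0 + j3783 Ω
  Z4: Z = R = 26.2 Ω
Step 3 — Ladder network (open output): work backward from the far end, alternating series and parallel combinations. Z_in = 3.883e-05 - j5.303 Ω = 5.303∠-90.0° Ω.
Step 4 — Source phasor: V = 120∠45.0° V = 84.85 + j84.85 V.
Step 5 — Current: I = V / Z = -16 + j16 A = 22.63∠135.0° A.
Step 6 — Complex power: S = V·I* = 0.01988 - j2715 VA.
Step 7 — Real power: P = Re(S) = 0.01988 W.
Step 8 — Reactive power: Q = Im(S) = -2715 VAR.
Step 9 — Apparent power: |S| = 2715 VA.
Step 10 — Power factor: PF = P/|S| = 7.322e-06 (leading).

(a) P = 0.01988 W  (b) Q = -2715 VAR  (c) S = 2715 VA  (d) PF = 7.322e-06 (leading)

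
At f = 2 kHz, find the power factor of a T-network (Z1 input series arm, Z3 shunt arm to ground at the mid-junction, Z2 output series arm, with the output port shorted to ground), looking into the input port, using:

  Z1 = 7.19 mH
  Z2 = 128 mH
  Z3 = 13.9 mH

Step 1 — Angular frequency: ω = 2π·f = 2π·2000 = 1.257e+04 rad/s.
Step 2 — Component impedances:
  Z1: Z = jωL = j·1.257e+04·0.00719 = 0 + j90.35 Ω
  Z2: Z = jωL = j·1.257e+04·0.128 = 0 + j1608 Ω
  Z3: Z = jωL = j·1.257e+04·0.0139 = 0 + j174.7 Ω
Step 3 — With the output port shorted to ground, the output series arm Z2 runs from the junction to ground; the shunt arm Z3 also runs from the junction to ground. They appear in parallel: Z3 || Z2 = 0 + j157.6 Ω.
Step 4 — Series with input arm Z1: Z_in = Z1 + (Z3 || Z2) = 0 + j247.9 Ω = 247.9∠90.0° Ω.
Step 5 — Power factor: PF = cos(φ) = Re(Z)/|Z| = 0/247.9 = 0.
Step 6 — Type: Im(Z) = 247.9 ⇒ lagging (phase φ = 90.0°).

PF = 0 (lagging, φ = 90.0°)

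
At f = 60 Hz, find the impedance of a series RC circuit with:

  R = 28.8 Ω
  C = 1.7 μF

Step 1 — Angular frequency: ω = 2π·f = 2π·60 = 377 rad/s.
Step 2 — Component impedances:
  R: Z = R = 28.8 Ω
  C: Z = 1/(jωC) = -j/(ω·C) = 0 - j1560 Ω
Step 3 — Series combination: Z_total = R + C = 28.8 - j1560 Ω = 1561∠-88.9° Ω.

Z = 28.8 - j1560 Ω = 1561∠-88.9° Ω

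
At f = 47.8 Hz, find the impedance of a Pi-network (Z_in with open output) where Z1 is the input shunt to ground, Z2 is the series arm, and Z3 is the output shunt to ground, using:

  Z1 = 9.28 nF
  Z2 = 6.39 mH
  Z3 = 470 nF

Step 1 — Angular frequency: ω = 2π·f = 2π·47.8 = 300.3 rad/s.
Step 2 — Component impedances:
  Z1: Z = 1/(jωC) = -j/(ω·C) = 0 - j3.588e+05 Ω
  Z2: Z = jωL = j·300.3·0.00639 = 0 + j1.919 Ω
  Z3: Z = 1/(jωC) = -j/(ω·C) = 0 - j7084 Ω
Step 3 — With open output, the series arm Z2 and the output shunt Z3 appear in series to ground: Z2 + Z3 = 0 - j7082 Ω.
Step 4 — Parallel with input shunt Z1: Z_in = Z1 || (Z2 + Z3) = 0 - j6945 Ω = 6945∠-90.0° Ω.

Z = 0 - j6945 Ω = 6945∠-90.0° Ω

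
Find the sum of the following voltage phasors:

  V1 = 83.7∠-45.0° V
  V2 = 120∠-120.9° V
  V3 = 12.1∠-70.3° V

Step 1 — Convert each phasor to rectangular form:
  V1 = 83.7·(cos(-45.0°) + j·sin(-45.0°)) = 59.18 - j59.18 V
  V2 = 120·(cos(-120.9°) + j·sin(-120.9°)) = -61.62 - j103 V
  V3 = 12.1·(cos(-70.3°) + j·sin(-70.3°)) = 4.079 - j11.39 V
Step 2 — Sum components: V_total = 1.639 - j173.5 V.
Step 3 — Convert to polar: |V_total| = 173.6 V, ∠V_total = -89.5°.

V_total = 173.6∠-89.5° V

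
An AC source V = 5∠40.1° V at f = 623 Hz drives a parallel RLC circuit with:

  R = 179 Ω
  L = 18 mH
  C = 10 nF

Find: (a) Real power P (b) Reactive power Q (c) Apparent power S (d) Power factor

Step 1 — Angular frequency: ω = 2π·f = 2π·623 = 3914 rad/s.
Step 2 — Component impedances:
  R: Z = R = 179 Ω
  L: Z = jωL = j·3914·0.018 = 0 + j70.46 Ω
  C: Z = 1/(jωC) = -j/(ω·C) = 0 - j2.555e+04 Ω
Step 3 — Parallel combination: 1/Z_total = 1/R + 1/L + 1/C; Z_total = 24.13 + j61.13 Ω = 65.72∠68.5° Ω.
Step 4 — Source phasor: V = 5∠40.1° V = 3.825 + j3.221 V.
Step 5 — Current: I = V / Z = 0.06695 - j0.03614 A = 0.07608∠-28.4° A.
Step 6 — Complex power: S = V·I* = 0.1397 + j0.3538 VA.
Step 7 — Real power: P = Re(S) = 0.1397 W.
Step 8 — Reactive power: Q = Im(S) = 0.3538 VAR.
Step 9 — Apparent power: |S| = 0.3804 VA.
Step 10 — Power factor: PF = P/|S| = 0.3672 (lagging).

(a) P = 0.1397 W  (b) Q = 0.3538 VAR  (c) S = 0.3804 VA  (d) PF = 0.3672 (lagging)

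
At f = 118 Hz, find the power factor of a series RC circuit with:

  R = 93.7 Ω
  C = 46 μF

Step 1 — Angular frequency: ω = 2π·f = 2π·118 = 741.4 rad/s.
Step 2 — Component impedances:
  R: Z = R = 93.7 Ω
  C: Z = 1/(jωC) = -j/(ω·C) = 0 - j29.32 Ω
Step 3 — Series combination: Z_total = R + C = 93.7 - j29.32 Ω = 98.18∠-17.4° Ω.
Step 4 — Power factor: PF = cos(φ) = Re(Z)/|Z| = 93.7/98.18 = 0.9544.
Step 5 — Type: Im(Z) = -29.32 ⇒ leading (phase φ = -17.4°).

PF = 0.9544 (leading, φ = -17.4°)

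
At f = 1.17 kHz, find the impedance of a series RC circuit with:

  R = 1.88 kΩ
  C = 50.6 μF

Step 1 — Angular frequency: ω = 2π·f = 2π·1170 = 7351 rad/s.
Step 2 — Component impedances:
  R: Z = R = 1880 Ω
  C: Z = 1/(jωC) = -j/(ω·C) = 0 - j2.688 Ω
Step 3 — Series combination: Z_total = R + C = 1880 - j2.688 Ω = 1880∠-0.1° Ω.

Z = 1880 - j2.688 Ω = 1880∠-0.1° Ω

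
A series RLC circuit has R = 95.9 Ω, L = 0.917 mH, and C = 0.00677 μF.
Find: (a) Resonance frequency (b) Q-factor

Step 1 — Resonance condition Im(Z)=0 gives ω₀ = 1/√(LC).
Step 2 — ω₀ = 1/√(0.000917·6.77e-09) = 4.013e+05 rad/s.
Step 3 — f₀ = ω₀/(2π) = 6.388e+04 Hz.
Step 4 — Series Q: Q = ω₀L/R = 4.013e+05·0.000917/95.9 = 3.838.

(a) f₀ = 6.388e+04 Hz  (b) Q = 3.838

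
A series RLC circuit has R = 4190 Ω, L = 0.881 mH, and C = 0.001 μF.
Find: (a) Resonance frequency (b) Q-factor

Step 1 — Resonance condition Im(Z)=0 gives ω₀ = 1/√(LC).
Step 2 — ω₀ = 1/√(0.000881·1e-09) = 1.065e+06 rad/s.
Step 3 — f₀ = ω₀/(2π) = 1.696e+05 Hz.
Step 4 — Series Q: Q = ω₀L/R = 1.065e+06·0.000881/4190 = 0.224.

(a) f₀ = 1.696e+05 Hz  (b) Q = 0.224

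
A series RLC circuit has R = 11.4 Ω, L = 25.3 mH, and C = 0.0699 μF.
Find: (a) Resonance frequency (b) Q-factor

Step 1 — Resonance condition Im(Z)=0 gives ω₀ = 1/√(LC).
Step 2 — ω₀ = 1/√(0.0253·6.99e-08) = 2.378e+04 rad/s.
Step 3 — f₀ = ω₀/(2π) = 3785 Hz.
Step 4 — Series Q: Q = ω₀L/R = 2.378e+04·0.0253/11.4 = 52.77.

(a) f₀ = 3785 Hz  (b) Q = 52.77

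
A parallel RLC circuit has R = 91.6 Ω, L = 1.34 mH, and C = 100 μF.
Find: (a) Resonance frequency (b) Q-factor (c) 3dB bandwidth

Step 1 — Resonance: ω₀ = 1/√(LC) = 1/√(0.00134·0.0001) = 2732 rad/s.
Step 2 — f₀ = ω₀/(2π) = 434.8 Hz.
Step 3 — Parallel Q: Q = R/(ω₀L) = 91.6/(2732·0.00134) = 25.02.
Step 4 — Bandwidth: Δω = ω₀/Q = 109.2 rad/s; BW = Δω/(2π) = 17.37 Hz.

(a) f₀ = 434.8 Hz  (b) Q = 25.02  (c) BW = 17.37 Hz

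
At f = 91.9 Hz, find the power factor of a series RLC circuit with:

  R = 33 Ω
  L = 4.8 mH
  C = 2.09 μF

Step 1 — Angular frequency: ω = 2π·f = 2π·91.9 = 577.4 rad/s.
Step 2 — Component impedances:
  R: Z = R = 33 Ω
  L: Z = jωL = j·577.4·0.0048 = 0 + j2.772 Ω
  C: Z = 1/(jωC) = -j/(ω·C) = 0 - j828.6 Ω
Step 3 — Series combination: Z_total = R + L + C = 33 - j825.9 Ω = 826.5∠-87.7° Ω.
Step 4 — Power factor: PF = cos(φ) = Re(Z)/|Z| = 33/826.5 = 0.03993.
Step 5 — Type: Im(Z) = -825.9 ⇒ leading (phase φ = -87.7°).

PF = 0.03993 (leading, φ = -87.7°)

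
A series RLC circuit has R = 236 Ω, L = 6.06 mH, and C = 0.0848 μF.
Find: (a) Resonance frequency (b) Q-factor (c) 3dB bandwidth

Step 1 — Resonance: ω₀ = 1/√(LC) = 1/√(0.00606·8.48e-08) = 4.411e+04 rad/s.
Step 2 — f₀ = ω₀/(2π) = 7021 Hz.
Step 3 — Series Q: Q = ω₀L/R = 4.411e+04·0.00606/236 = 1.133.
Step 4 — Bandwidth: Δω = ω₀/Q = 3.894e+04 rad/s; BW = Δω/(2π) = 6198 Hz.

(a) f₀ = 7021 Hz  (b) Q = 1.133  (c) BW = 6198 Hz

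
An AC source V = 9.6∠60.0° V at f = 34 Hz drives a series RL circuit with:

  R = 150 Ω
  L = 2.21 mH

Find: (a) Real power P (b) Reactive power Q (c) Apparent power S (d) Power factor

Step 1 — Angular frequency: ω = 2π·f = 2π·34 = 213.6 rad/s.
Step 2 — Component impedances:
  R: Z = R = 150 Ω
  L: Z = jωL = j·213.6·0.00221 = 0 + j0.4721 Ω
Step 3 — Series combination: Z_total = R + L = 150 + j0.4721 Ω = 150∠0.2° Ω.
Step 4 — Source phasor: V = 9.6∠60.0° V = 4.8 + j8.314 V.
Step 5 — Current: I = V / Z = 0.03217 + j0.05532 A = 0.064∠59.8° A.
Step 6 — Complex power: S = V·I* = 0.6144 + j0.001934 VA.
Step 7 — Real power: P = Re(S) = 0.6144 W.
Step 8 — Reactive power: Q = Im(S) = 0.001934 VAR.
Step 9 — Apparent power: |S| = 0.6144 VA.
Step 10 — Power factor: PF = P/|S| = 1 (lagging).

(a) P = 0.6144 W  (b) Q = 0.001934 VAR  (c) S = 0.6144 VA  (d) PF = 1 (lagging)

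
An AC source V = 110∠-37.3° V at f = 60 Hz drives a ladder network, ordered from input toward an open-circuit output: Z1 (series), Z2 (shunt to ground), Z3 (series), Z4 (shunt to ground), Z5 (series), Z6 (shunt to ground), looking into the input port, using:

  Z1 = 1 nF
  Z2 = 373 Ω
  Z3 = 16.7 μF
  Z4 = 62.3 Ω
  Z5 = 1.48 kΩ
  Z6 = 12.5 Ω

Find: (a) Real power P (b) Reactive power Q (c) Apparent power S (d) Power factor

Step 1 — Angular frequency: ω = 2π·f = 2π·60 = 377 rad/s.
Step 2 — Component impedances:
  Z1: Z = 1/(jωC) = -j/(ω·C) = 0 - j2.653e+06 Ω
  Z2: Z = R = 373 Ω
  Z3: Z = 1/(jωC) = -j/(ω·C) = 0 - j158.8 Ω
  Z4: Z = R = 62.3 Ω
  Z5: Z = R = 1480 Ω
  Z6: Z = R = 12.5 Ω
Step 3 — Ladder network (open output): work backward from the far end, alternating series and parallel combinations. Z_in = 89.7 - j2.653e+06 Ω = 2.653e+06∠-90.0° Ω.
Step 4 — Source phasor: V = 110∠-37.3° V = 87.5 - j66.66 V.
Step 5 — Current: I = V / Z = 2.513e-05 + j3.299e-05 A = 4.147e-05∠52.7° A.
Step 6 — Complex power: S = V·I* = 1.542e-07 - j0.004561 VA.
Step 7 — Real power: P = Re(S) = 1.542e-07 W.
Step 8 — Reactive power: Q = Im(S) = -0.004561 VAR.
Step 9 — Apparent power: |S| = 0.004561 VA.
Step 10 — Power factor: PF = P/|S| = 3.381e-05 (leading).

(a) P = 1.542e-07 W  (b) Q = -0.004561 VAR  (c) S = 0.004561 VA  (d) PF = 3.381e-05 (leading)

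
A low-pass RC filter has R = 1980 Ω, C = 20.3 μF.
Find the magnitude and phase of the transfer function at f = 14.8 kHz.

Step 1 — Angular frequency: ω = 2π·1.48e+04 = 9.299e+04 rad/s.
Step 2 — Transfer function: H(jω) = 1/(1 + jωRC).
Step 3 — Denominator: 1 + jωRC = 1 + j·9.299e+04·1980·2.03e-05 = 1 + j3738.
Step 4 — H = 7.158e-08 - j0.0002675.
Step 5 — Magnitude: |H| = 0.0002675 (-71.5 dB); phase: φ = -90.0°.

|H| = 0.0002675 (-71.5 dB), φ = -90.0°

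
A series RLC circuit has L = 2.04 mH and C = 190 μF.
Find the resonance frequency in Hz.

Step 1 — Resonance condition Im(Z)=0 gives ω₀ = 1/√(LC).
Step 2 — ω₀ = 1/√(0.00204·0.00019) = 1606 rad/s.
Step 3 — f₀ = ω₀/(2π) = 255.6 Hz.

f₀ = 255.6 Hz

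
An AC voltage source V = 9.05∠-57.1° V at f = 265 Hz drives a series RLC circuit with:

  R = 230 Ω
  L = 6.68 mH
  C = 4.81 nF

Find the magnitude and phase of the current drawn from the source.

Step 1 — Angular frequency: ω = 2π·f = 2π·265 = 1665 rad/s.
Step 2 — Component impedances:
  R: Z = R = 230 Ω
  L: Z = jωL = j·1665·0.00668 = 0 + j11.12 Ω
  C: Z = 1/(jωC) = -j/(ω·C) = 0 - j1.249e+05 Ω
Step 3 — Series combination: Z_total = R + L + C = 230 - j1.249e+05 Ω = 1.249e+05∠-89.9° Ω.
Step 4 — Source phasor: V = 9.05∠-57.1° V = 4.916 - j7.599 V.
Step 5 — Ohm's law: I = V / Z_total = (4.916 - j7.599) / (230 - j1.249e+05) = 6.093e-05 + j3.926e-05 A.
Step 6 — Convert to polar: |I| = 7.249e-05 A, ∠I = 32.8°.

I = 7.249e-05∠32.8° A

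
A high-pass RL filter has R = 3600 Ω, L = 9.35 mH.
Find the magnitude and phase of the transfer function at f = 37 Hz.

Step 1 — Angular frequency: ω = 2π·37 = 232.5 rad/s.
Step 2 — Transfer function: H(jω) = jωL/(R + jωL).
Step 3 — Numerator jωL = j·2.174; denominator R + jωL = 3600 + j2.174.
Step 4 — H = 3.646e-07 + j0.0006038.
Step 5 — Magnitude: |H| = 0.0006038 (-64.4 dB); phase: φ = 90.0°.

|H| = 0.0006038 (-64.4 dB), φ = 90.0°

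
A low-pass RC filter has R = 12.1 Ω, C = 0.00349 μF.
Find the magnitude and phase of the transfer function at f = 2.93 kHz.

Step 1 — Angular frequency: ω = 2π·2930 = 1.841e+04 rad/s.
Step 2 — Transfer function: H(jω) = 1/(1 + jωRC).
Step 3 — Denominator: 1 + jωRC = 1 + j·1.841e+04·12.1·3.49e-09 = 1 + j0.0007774.
Step 4 — H = 1 - j0.0007774.
Step 5 — Magnitude: |H| = 1 (-0.0 dB); phase: φ = -0.0°.

|H| = 1 (-0.0 dB), φ = -0.0°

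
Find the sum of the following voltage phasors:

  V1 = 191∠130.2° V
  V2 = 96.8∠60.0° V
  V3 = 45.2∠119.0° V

Step 1 — Convert each phasor to rectangular form:
  V1 = 191·(cos(130.2°) + j·sin(130.2°)) = -123.3 + j145.9 V
  V2 = 96.8·(cos(60.0°) + j·sin(60.0°)) = 48.4 + j83.83 V
  V3 = 45.2·(cos(119.0°) + j·sin(119.0°)) = -21.91 + j39.53 V
Step 2 — Sum components: V_total = -96.8 + j269.2 V.
Step 3 — Convert to polar: |V_total| = 286.1 V, ∠V_total = 109.8°.

V_total = 286.1∠109.8° V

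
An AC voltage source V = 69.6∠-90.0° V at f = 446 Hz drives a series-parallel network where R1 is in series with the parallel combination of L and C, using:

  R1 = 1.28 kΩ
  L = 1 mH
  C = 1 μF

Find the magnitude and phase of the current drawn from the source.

Step 1 — Angular frequency: ω = 2π·f = 2π·446 = 2802 rad/s.
Step 2 — Component impedances:
  R1: Z = R = 1280 Ω
  L: Z = jωL = j·2802·0.001 = 0 + j2.802 Ω
  C: Z = 1/(jωC) = -j/(ω·C) = 0 - j356.8 Ω
Step 3 — Parallel branch: L || C = 1/(1/L + 1/C) = 0 + j2.824 Ω.
Step 4 — Series with R1: Z_total = R1 + (L || C) = 1280 + j2.824 Ω = 1280∠0.1° Ω.
Step 5 — Source phasor: V = 69.6∠-90.0° V = 0 - j69.6 V.
Step 6 — Ohm's law: I = V / Z_total = (0 - j69.6) / (1280 + j2.824) = -0.00012 - j0.05437 A.
Step 7 — Convert to polar: |I| = 0.05437 A, ∠I = -90.1°.

I = 0.05437∠-90.1° A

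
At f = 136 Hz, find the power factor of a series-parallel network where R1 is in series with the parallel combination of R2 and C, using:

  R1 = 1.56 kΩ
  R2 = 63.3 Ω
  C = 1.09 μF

Step 1 — Angular frequency: ω = 2π·f = 2π·136 = 854.5 rad/s.
Step 2 — Component impedances:
  R1: Z = R = 1560 Ω
  R2: Z = R = 63.3 Ω
  C: Z = 1/(jωC) = -j/(ω·C) = 0 - j1074 Ω
Step 3 — Parallel branch: R2 || C = 1/(1/R2 + 1/C) = 63.08 - j3.719 Ω.
Step 4 — Series with R1: Z_total = R1 + (R2 || C) = 1623 - j3.719 Ω = 1623∠-0.1° Ω.
Step 5 — Power factor: PF = cos(φ) = Re(Z)/|Z| = 1623/1623 = 1.
Step 6 — Type: Im(Z) = -3.719 ⇒ leading (phase φ = -0.1°).

PF = 1 (leading, φ = -0.1°)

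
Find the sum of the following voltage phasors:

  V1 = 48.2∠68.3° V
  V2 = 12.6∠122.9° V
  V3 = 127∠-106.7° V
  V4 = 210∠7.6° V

Step 1 — Convert each phasor to rectangular form:
  V1 = 48.2·(cos(68.3°) + j·sin(68.3°)) = 17.82 + j44.78 V
  V2 = 12.6·(cos(122.9°) + j·sin(122.9°)) = -6.844 + j10.58 V
  V3 = 127·(cos(-106.7°) + j·sin(-106.7°)) = -36.49 - j121.6 V
  V4 = 210·(cos(7.6°) + j·sin(7.6°)) = 208.2 + j27.77 V
Step 2 — Sum components: V_total = 182.6 - j38.51 V.
Step 3 — Convert to polar: |V_total| = 186.7 V, ∠V_total = -11.9°.

V_total = 186.7∠-11.9° V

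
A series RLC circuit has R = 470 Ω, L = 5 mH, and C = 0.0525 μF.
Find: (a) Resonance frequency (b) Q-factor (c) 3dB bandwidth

Step 1 — Resonance: ω₀ = 1/√(LC) = 1/√(0.005·5.25e-08) = 6.172e+04 rad/s.
Step 2 — f₀ = ω₀/(2π) = 9823 Hz.
Step 3 — Series Q: Q = ω₀L/R = 6.172e+04·0.005/470 = 0.6566.
Step 4 — Bandwidth: Δω = ω₀/Q = 9.4e+04 rad/s; BW = Δω/(2π) = 1.496e+04 Hz.

(a) f₀ = 9823 Hz  (b) Q = 0.6566  (c) BW = 1.496e+04 Hz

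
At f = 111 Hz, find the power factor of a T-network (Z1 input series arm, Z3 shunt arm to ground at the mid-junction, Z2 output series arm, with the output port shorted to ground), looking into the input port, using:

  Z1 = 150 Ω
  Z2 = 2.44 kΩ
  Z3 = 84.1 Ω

Step 1 — Angular frequency: ω = 2π·f = 2π·111 = 697.4 rad/s.
Step 2 — Component impedances:
  Z1: Z = R = 150 Ω
  Z2: Z = R = 2440 Ω
  Z3: Z = R = 84.1 Ω
Step 3 — With the output port shorted to ground, the output series arm Z2 runs from the junction to ground; the shunt arm Z3 also runs from the junction to ground. They appear in parallel: Z3 || Z2 = 81.3 Ω.
Step 4 — Series with input arm Z1: Z_in = Z1 + (Z3 || Z2) = 231.3 Ω = 231.3∠0.0° Ω.
Step 5 — Power factor: PF = cos(φ) = Re(Z)/|Z| = 231.3/231.3 = 1.
Step 6 — Type: Im(Z) = 0 ⇒ unity (phase φ = 0.0°).

PF = 1 (unity, φ = 0.0°)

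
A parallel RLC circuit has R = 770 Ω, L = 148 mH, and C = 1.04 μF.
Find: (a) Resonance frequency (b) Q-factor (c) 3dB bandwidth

Step 1 — Resonance: ω₀ = 1/√(LC) = 1/√(0.148·1.04e-06) = 2549 rad/s.
Step 2 — f₀ = ω₀/(2π) = 405.7 Hz.
Step 3 — Parallel Q: Q = R/(ω₀L) = 770/(2549·0.148) = 2.041.
Step 4 — Bandwidth: Δω = ω₀/Q = 1249 rad/s; BW = Δω/(2π) = 198.7 Hz.

(a) f₀ = 405.7 Hz  (b) Q = 2.041  (c) BW = 198.7 Hz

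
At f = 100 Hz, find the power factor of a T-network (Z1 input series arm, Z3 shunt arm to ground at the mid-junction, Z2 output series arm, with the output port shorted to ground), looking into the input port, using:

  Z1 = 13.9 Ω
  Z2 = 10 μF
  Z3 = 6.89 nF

Step 1 — Angular frequency: ω = 2π·f = 2π·100 = 628.3 rad/s.
Step 2 — Component impedances:
  Z1: Z = R = 13.9 Ω
  Z2: Z = 1/(jωC) = -j/(ω·C) = 0 - j159.2 Ω
  Z3: Z = 1/(jωC) = -j/(ω·C) = 0 - j2.31e+05 Ω
Step 3 — With the output port shorted to ground, the output series arm Z2 runs from the junction to ground; the shunt arm Z3 also runs from the junction to ground. They appear in parallel: Z3 || Z2 = 0 - j159 Ω.
Step 4 — Series with input arm Z1: Z_in = Z1 + (Z3 || Z2) = 13.9 - j159 Ω = 159.7∠-85.0° Ω.
Step 5 — Power factor: PF = cos(φ) = Re(Z)/|Z| = 13.9/159.652 = 0.08706.
Step 6 — Type: Im(Z) = -159 ⇒ leading (phase φ = -85.0°).

PF = 0.08706 (leading, φ = -85.0°)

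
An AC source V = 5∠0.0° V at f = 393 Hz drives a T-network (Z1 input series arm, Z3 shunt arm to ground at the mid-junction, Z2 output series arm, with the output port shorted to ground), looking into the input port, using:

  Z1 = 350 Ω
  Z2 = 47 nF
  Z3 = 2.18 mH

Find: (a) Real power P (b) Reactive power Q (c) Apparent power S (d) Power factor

Step 1 — Angular frequency: ω = 2π·f = 2π·393 = 2469 rad/s.
Step 2 — Component impedances:
  Z1: Z = R = 350 Ω
  Z2: Z = 1/(jωC) = -j/(ω·C) = 0 - j8616 Ω
  Z3: Z = jωL = j·2469·0.00218 = 0 + j5.383 Ω
Step 3 — With the output port shorted to ground, the output series arm Z2 runs from the junction to ground; the shunt arm Z3 also runs from the junction to ground. They appear in parallel: Z3 || Z2 = 0 + j5.386 Ω.
Step 4 — Series with input arm Z1: Z_in = Z1 + (Z3 || Z2) = 350 + j5.386 Ω = 350∠0.9° Ω.
Step 5 — Source phasor: V = 5∠0.0° V = 5 V.
Step 6 — Current: I = V / Z = 0.01428 - j0.0002198 A = 0.01428∠-0.9° A.
Step 7 — Complex power: S = V·I* = 0.07141 + j0.001099 VA.
Step 8 — Real power: P = Re(S) = 0.07141 W.
Step 9 — Reactive power: Q = Im(S) = 0.001099 VAR.
Step 10 — Apparent power: |S| = 0.07142 VA.
Step 11 — Power factor: PF = P/|S| = 0.9999 (lagging).

(a) P = 0.07141 W  (b) Q = 0.001099 VAR  (c) S = 0.07142 VA  (d) PF = 0.9999 (lagging)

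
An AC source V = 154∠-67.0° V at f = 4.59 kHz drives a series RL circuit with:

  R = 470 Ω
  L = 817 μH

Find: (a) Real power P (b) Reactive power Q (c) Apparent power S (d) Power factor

Step 1 — Angular frequency: ω = 2π·f = 2π·4590 = 2.884e+04 rad/s.
Step 2 — Component impedances:
  R: Z = R = 470 Ω
  L: Z = jωL = j·2.884e+04·0.000817 = 0 + j23.56 Ω
Step 3 — Series combination: Z_total = R + L = 470 + j23.56 Ω = 470.6∠2.9° Ω.
Step 4 — Source phasor: V = 154∠-67.0° V = 60.17 - j141.8 V.
Step 5 — Current: I = V / Z = 0.1126 - j0.3073 A = 0.3272∠-69.9° A.
Step 6 — Complex power: S = V·I* = 50.33 + j2.523 VA.
Step 7 — Real power: P = Re(S) = 50.33 W.
Step 8 — Reactive power: Q = Im(S) = 2.523 VAR.
Step 9 — Apparent power: |S| = 50.4 VA.
Step 10 — Power factor: PF = P/|S| = 0.9987 (lagging).

(a) P = 50.33 W  (b) Q = 2.523 VAR  (c) S = 50.4 VA  (d) PF = 0.9987 (lagging)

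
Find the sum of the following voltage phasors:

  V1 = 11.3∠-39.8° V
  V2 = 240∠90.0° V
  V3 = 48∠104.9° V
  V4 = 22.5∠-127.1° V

Step 1 — Convert each phasor to rectangular form:
  V1 = 11.3·(cos(-39.8°) + j·sin(-39.8°)) = 8.682 - j7.233 V
  V2 = 240·(cos(90.0°) + j·sin(90.0°)) = 0 + j240 V
  V3 = 48·(cos(104.9°) + j·sin(104.9°)) = -12.34 + j46.39 V
  V4 = 22.5·(cos(-127.1°) + j·sin(-127.1°)) = -13.57 - j17.95 V
Step 2 — Sum components: V_total = -17.23 + j261.2 V.
Step 3 — Convert to polar: |V_total| = 261.8 V, ∠V_total = 93.8°.

V_total = 261.8∠93.8° V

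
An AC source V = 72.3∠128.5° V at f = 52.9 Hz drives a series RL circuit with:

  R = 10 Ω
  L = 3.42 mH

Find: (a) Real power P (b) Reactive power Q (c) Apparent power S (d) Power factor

Step 1 — Angular frequency: ω = 2π·f = 2π·52.9 = 332.4 rad/s.
Step 2 — Component impedances:
  R: Z = R = 10 Ω
  L: Z = jωL = j·332.4·0.00342 = 0 + j1.137 Ω
Step 3 — Series combination: Z_total = R + L = 10 + j1.137 Ω = 10.06∠6.5° Ω.
Step 4 — Source phasor: V = 72.3∠128.5° V = -45.01 + j56.58 V.
Step 5 — Current: I = V / Z = -3.808 + j6.091 A = 7.184∠122.0° A.
Step 6 — Complex power: S = V·I* = 516.1 + j58.66 VA.
Step 7 — Real power: P = Re(S) = 516.1 W.
Step 8 — Reactive power: Q = Im(S) = 58.66 VAR.
Step 9 — Apparent power: |S| = 519.4 VA.
Step 10 — Power factor: PF = P/|S| = 0.9936 (lagging).

(a) P = 516.1 W  (b) Q = 58.66 VAR  (c) S = 519.4 VA  (d) PF = 0.9936 (lagging)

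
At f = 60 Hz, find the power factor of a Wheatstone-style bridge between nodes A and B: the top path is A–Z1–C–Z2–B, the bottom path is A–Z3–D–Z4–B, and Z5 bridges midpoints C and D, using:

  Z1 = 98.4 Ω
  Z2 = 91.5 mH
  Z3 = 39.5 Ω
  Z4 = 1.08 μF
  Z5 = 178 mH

Step 1 — Angular frequency: ω = 2π·f = 2π·60 = 377 rad/s.
Step 2 — Component impedances:
  Z1: Z = R = 98.4 Ω
  Z2: Z = jωL = j·377·0.0915 = 0 + j34.49 Ω
  Z3: Z = R = 39.5 Ω
  Z4: Z = 1/(jωC) = -j/(ω·C) = 0 - j2456 Ω
  Z5: Z = jωL = j·377·0.178 = 0 + j67.1 Ω
Step 3 — Bridge requires nodal analysis (the Z5 bridge couples midpoints C and D, so the two paths cannot be reduced to a simple series/parallel combination). Setting node B to ground and injecting 1 A at node A, the 3-node admittance system at A, C, D solves to V_A = Z_AB = 42.82 + j64.22 Ω = 77.19∠56.3° Ω.
Step 4 — Power factor: PF = cos(φ) = Re(Z)/|Z| = 42.82/77.19 = 0.5547.
Step 5 — Type: Im(Z) = 64.22 ⇒ lagging (phase φ = 56.3°).

PF = 0.5547 (lagging, φ = 56.3°)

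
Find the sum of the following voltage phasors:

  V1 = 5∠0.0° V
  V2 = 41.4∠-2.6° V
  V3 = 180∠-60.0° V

Step 1 — Convert each phasor to rectangular form:
  V1 = 5·(cos(0.0°) + j·sin(0.0°)) = 5 V
  V2 = 41.4·(cos(-2.6°) + j·sin(-2.6°)) = 41.36 - j1.878 V
  V3 = 180·(cos(-60.0°) + j·sin(-60.0°)) = 90 - j155.9 V
Step 2 — Sum components: V_total = 136.4 - j157.8 V.
Step 3 — Convert to polar: |V_total| = 208.5 V, ∠V_total = -49.2°.

V_total = 208.5∠-49.2° V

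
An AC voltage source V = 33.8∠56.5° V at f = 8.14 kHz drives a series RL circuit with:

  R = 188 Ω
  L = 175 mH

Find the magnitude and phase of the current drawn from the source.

Step 1 — Angular frequency: ω = 2π·f = 2π·8140 = 5.115e+04 rad/s.
Step 2 — Component impedances:
  R: Z = R = 188 Ω
  L: Z = jωL = j·5.115e+04·0.175 = 0 + j8950 Ω
Step 3 — Series combination: Z_total = R + L = 188 + j8950 Ω = 8952∠88.8° Ω.
Step 4 — Source phasor: V = 33.8∠56.5° V = 18.66 + j28.19 V.
Step 5 — Ohm's law: I = V / Z_total = (18.66 + j28.19) / (188 + j8950) = 0.003191 - j0.002017 A.
Step 6 — Convert to polar: |I| = 0.003776 A, ∠I = -32.3°.

I = 0.003776∠-32.3° A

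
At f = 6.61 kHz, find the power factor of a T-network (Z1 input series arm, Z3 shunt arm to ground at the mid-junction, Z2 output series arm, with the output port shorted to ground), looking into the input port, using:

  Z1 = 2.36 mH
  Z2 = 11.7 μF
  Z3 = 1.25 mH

Step 1 — Angular frequency: ω = 2π·f = 2π·6610 = 4.153e+04 rad/s.
Step 2 — Component impedances:
  Z1: Z = jωL = j·4.153e+04·0.00236 = 0 + j98.02 Ω
  Z2: Z = 1/(jωC) = -j/(ω·C) = 0 - j2.058 Ω
  Z3: Z = jωL = j·4.153e+04·0.00125 = 0 + j51.91 Ω
Step 3 — With the output port shorted to ground, the output series arm Z2 runs from the junction to ground; the shunt arm Z3 also runs from the junction to ground. They appear in parallel: Z3 || Z2 = 0 - j2.143 Ω.
Step 4 — Series with input arm Z1: Z_in = Z1 + (Z3 || Z2) = 0 + j95.87 Ω = 95.87∠90.0° Ω.
Step 5 — Power factor: PF = cos(φ) = Re(Z)/|Z| = 0/95.87 = 0.
Step 6 — Type: Im(Z) = 95.87 ⇒ lagging (phase φ = 90.0°).

PF = 0 (lagging, φ = 90.0°)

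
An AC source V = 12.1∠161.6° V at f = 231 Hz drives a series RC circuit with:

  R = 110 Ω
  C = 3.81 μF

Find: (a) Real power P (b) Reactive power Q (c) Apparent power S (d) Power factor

Step 1 — Angular frequency: ω = 2π·f = 2π·231 = 1451 rad/s.
Step 2 — Component impedances:
  R: Z = R = 110 Ω
  C: Z = 1/(jωC) = -j/(ω·C) = 0 - j180.8 Ω
Step 3 — Series combination: Z_total = R + C = 110 - j180.8 Ω = 211.7∠-58.7° Ω.
Step 4 — Source phasor: V = 12.1∠161.6° V = -11.48 + j3.819 V.
Step 5 — Current: I = V / Z = -0.04361 - j0.03697 A = 0.05717∠-139.7° A.
Step 6 — Complex power: S = V·I* = 0.3595 - j0.591 VA.
Step 7 — Real power: P = Re(S) = 0.3595 W.
Step 8 — Reactive power: Q = Im(S) = -0.591 VAR.
Step 9 — Apparent power: |S| = 0.6917 VA.
Step 10 — Power factor: PF = P/|S| = 0.5197 (leading).

(a) P = 0.3595 W  (b) Q = -0.591 VAR  (c) S = 0.6917 VA  (d) PF = 0.5197 (leading)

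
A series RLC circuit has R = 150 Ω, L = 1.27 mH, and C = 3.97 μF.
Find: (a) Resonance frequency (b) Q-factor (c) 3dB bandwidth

Step 1 — Resonance condition Im(Z)=0 gives ω₀ = 1/√(LC).
Step 2 — ω₀ = 1/√(0.00127·3.97e-06) = 1.408e+04 rad/s.
Step 3 — f₀ = ω₀/(2π) = 2241 Hz.
Step 4 — Series Q: Q = ω₀L/R = 1.408e+04·0.00127/150 = 0.1192.
Step 5 — 3dB bandwidth: Δω = ω₀/Q = 1.181e+05 rad/s; BW = Δω/(2π) = 1.88e+04 Hz.

(a) f₀ = 2241 Hz  (b) Q = 0.1192  (c) BW = 1.88e+04 Hz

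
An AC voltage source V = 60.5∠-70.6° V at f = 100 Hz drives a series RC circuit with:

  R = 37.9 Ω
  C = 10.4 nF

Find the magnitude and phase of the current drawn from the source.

Step 1 — Angular frequency: ω = 2π·f = 2π·100 = 628.3 rad/s.
Step 2 — Component impedances:
  R: Z = R = 37.9 Ω
  C: Z = 1/(jωC) = -j/(ω·C) = 0 - j1.53e+05 Ω
Step 3 — Series combination: Z_total = R + C = 37.9 - j1.53e+05 Ω = 1.53e+05∠-90.0° Ω.
Step 4 — Source phasor: V = 60.5∠-70.6° V = 20.1 - j57.06 V.
Step 5 — Ohm's law: I = V / Z_total = (20.1 - j57.06) / (37.9 - j1.53e+05) = 0.0003729 + j0.0001312 A.
Step 6 — Convert to polar: |I| = 0.0003953 A, ∠I = 19.4°.

I = 0.0003953∠19.4° A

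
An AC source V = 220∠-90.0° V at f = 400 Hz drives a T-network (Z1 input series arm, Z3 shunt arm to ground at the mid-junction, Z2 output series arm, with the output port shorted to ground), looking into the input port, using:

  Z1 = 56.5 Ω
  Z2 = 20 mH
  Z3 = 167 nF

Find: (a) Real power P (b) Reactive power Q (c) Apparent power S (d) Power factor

Step 1 — Angular frequency: ω = 2π·f = 2π·400 = 2513 rad/s.
Step 2 — Component impedances:
  Z1: Z = R = 56.5 Ω
  Z2: Z = jωL = j·2513·0.02 = 0 + j50.27 Ω
  Z3: Z = 1/(jωC) = -j/(ω·C) = 0 - j2383 Ω
Step 3 — With the output port shorted to ground, the output series arm Z2 runs from the junction to ground; the shunt arm Z3 also runs from the junction to ground. They appear in parallel: Z3 || Z2 = 0 + j51.35 Ω.
Step 4 — Series with input arm Z1: Z_in = Z1 + (Z3 || Z2) = 56.5 + j51.35 Ω = 76.35∠42.3° Ω.
Step 5 — Source phasor: V = 220∠-90.0° V = 0 - j220 V.
Step 6 — Current: I = V / Z = -1.938 - j2.132 A = 2.882∠-132.3° A.
Step 7 — Complex power: S = V·I* = 469.1 + j426.4 VA.
Step 8 — Real power: P = Re(S) = 469.1 W.
Step 9 — Reactive power: Q = Im(S) = 426.4 VAR.
Step 10 — Apparent power: |S| = 633.9 VA.
Step 11 — Power factor: PF = P/|S| = 0.74 (lagging).

(a) P = 469.1 W  (b) Q = 426.4 VAR  (c) S = 633.9 VA  (d) PF = 0.74 (lagging)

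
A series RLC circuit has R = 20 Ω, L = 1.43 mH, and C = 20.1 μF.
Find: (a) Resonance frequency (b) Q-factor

Step 1 — Resonance condition Im(Z)=0 gives ω₀ = 1/√(LC).
Step 2 — ω₀ = 1/√(0.00143·2.01e-05) = 5898 rad/s.
Step 3 — f₀ = ω₀/(2π) = 938.8 Hz.
Step 4 — Series Q: Q = ω₀L/R = 5898·0.00143/20 = 0.4217.

(a) f₀ = 938.8 Hz  (b) Q = 0.4217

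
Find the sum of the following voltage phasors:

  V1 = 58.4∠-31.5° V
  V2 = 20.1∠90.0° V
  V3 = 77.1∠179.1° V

Step 1 — Convert each phasor to rectangular form:
  V1 = 58.4·(cos(-31.5°) + j·sin(-31.5°)) = 49.79 - j30.51 V
  V2 = 20.1·(cos(90.0°) + j·sin(90.0°)) = 0 + j20.1 V
  V3 = 77.1·(cos(179.1°) + j·sin(179.1°)) = -77.09 + j1.211 V
Step 2 — Sum components: V_total = -27.3 - j9.203 V.
Step 3 — Convert to polar: |V_total| = 28.81 V, ∠V_total = -161.4°.

V_total = 28.81∠-161.4° V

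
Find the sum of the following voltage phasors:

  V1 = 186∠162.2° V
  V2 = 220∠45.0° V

Step 1 — Convert each phasor to rectangular form:
  V1 = 186·(cos(162.2°) + j·sin(162.2°)) = -177.1 + j56.86 V
  V2 = 220·(cos(45.0°) + j·sin(45.0°)) = 155.6 + j155.6 V
Step 2 — Sum components: V_total = -21.53 + j212.4 V.
Step 3 — Convert to polar: |V_total| = 213.5 V, ∠V_total = 95.8°.

V_total = 213.5∠95.8° V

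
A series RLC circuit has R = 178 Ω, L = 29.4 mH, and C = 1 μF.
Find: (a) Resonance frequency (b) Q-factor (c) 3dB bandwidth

Step 1 — Resonance: ω₀ = 1/√(LC) = 1/√(0.0294·1e-06) = 5832 rad/s.
Step 2 — f₀ = ω₀/(2π) = 928.2 Hz.
Step 3 — Series Q: Q = ω₀L/R = 5832·0.0294/178 = 0.9633.
Step 4 — Bandwidth: Δω = ω₀/Q = 6054 rad/s; BW = Δω/(2π) = 963.6 Hz.

(a) f₀ = 928.2 Hz  (b) Q = 0.9633  (c) BW = 963.6 Hz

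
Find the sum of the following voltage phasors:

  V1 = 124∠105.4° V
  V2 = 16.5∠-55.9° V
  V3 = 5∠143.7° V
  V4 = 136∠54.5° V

Step 1 — Convert each phasor to rectangular form:
  V1 = 124·(cos(105.4°) + j·sin(105.4°)) = -32.93 + j119.5 V
  V2 = 16.5·(cos(-55.9°) + j·sin(-55.9°)) = 9.251 - j13.66 V
  V3 = 5·(cos(143.7°) + j·sin(143.7°)) = -4.03 + j2.96 V
  V4 = 136·(cos(54.5°) + j·sin(54.5°)) = 78.98 + j110.7 V
Step 2 — Sum components: V_total = 51.27 + j219.6 V.
Step 3 — Convert to polar: |V_total| = 225.5 V, ∠V_total = 76.9°.

V_total = 225.5∠76.9° V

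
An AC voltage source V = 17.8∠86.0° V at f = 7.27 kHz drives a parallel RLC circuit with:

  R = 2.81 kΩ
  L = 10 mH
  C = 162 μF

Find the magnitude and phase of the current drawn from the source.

Step 1 — Angular frequency: ω = 2π·f = 2π·7270 = 4.568e+04 rad/s.
Step 2 — Component impedances:
  R: Z = R = 2810 Ω
  L: Z = jωL = j·4.568e+04·0.01 = 0 + j456.8 Ω
  C: Z = 1/(jωC) = -j/(ω·C) = 0 - j0.1351 Ω
Step 3 — Parallel combination: 1/Z_total = 1/R + 1/L + 1/C; Z_total = 6.503e-06 - j0.1352 Ω = 0.1352∠-90.0° Ω.
Step 4 — Source phasor: V = 17.8∠86.0° V = 1.242 + j17.76 V.
Step 5 — Ohm's law: I = V / Z_total = (1.242 + j17.76) / (6.503e-06 - j0.1352) = -131.4 + j9.192 A.
Step 6 — Convert to polar: |I| = 131.7 A, ∠I = 176.0°.

I = 131.7∠176.0° A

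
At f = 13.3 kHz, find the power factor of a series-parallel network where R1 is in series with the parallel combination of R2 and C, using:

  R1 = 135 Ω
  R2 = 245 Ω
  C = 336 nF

Step 1 — Angular frequency: ω = 2π·f = 2π·1.33e+04 = 8.357e+04 rad/s.
Step 2 — Component impedances:
  R1: Z = R = 135 Ω
  R2: Z = R = 245 Ω
  C: Z = 1/(jωC) = -j/(ω·C) = 0 - j35.61 Ω
Step 3 — Parallel branch: R2 || C = 1/(1/R2 + 1/C) = 5.07 - j34.88 Ω.
Step 4 — Series with R1: Z_total = R1 + (R2 || C) = 140.1 - j34.88 Ω = 144.3∠-14.0° Ω.
Step 5 — Power factor: PF = cos(φ) = Re(Z)/|Z| = 140.07/144.347 = 0.9704.
Step 6 — Type: Im(Z) = -34.88 ⇒ leading (phase φ = -14.0°).

PF = 0.9704 (leading, φ = -14.0°)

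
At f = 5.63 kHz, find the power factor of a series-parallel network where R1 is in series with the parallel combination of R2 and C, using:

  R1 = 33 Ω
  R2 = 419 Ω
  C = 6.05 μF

Step 1 — Angular frequency: ω = 2π·f = 2π·5630 = 3.537e+04 rad/s.
Step 2 — Component impedances:
  R1: Z = R = 33 Ω
  R2: Z = R = 419 Ω
  C: Z = 1/(jωC) = -j/(ω·C) = 0 - j4.673 Ω
Step 3 — Parallel branch: R2 || C = 1/(1/R2 + 1/C) = 0.0521 - j4.672 Ω.
Step 4 — Series with R1: Z_total = R1 + (R2 || C) = 33.05 - j4.672 Ω = 33.38∠-8.0° Ω.
Step 5 — Power factor: PF = cos(φ) = Re(Z)/|Z| = 33.0521/33.3807 = 0.9902.
Step 6 — Type: Im(Z) = -4.672 ⇒ leading (phase φ = -8.0°).

PF = 0.9902 (leading, φ = -8.0°)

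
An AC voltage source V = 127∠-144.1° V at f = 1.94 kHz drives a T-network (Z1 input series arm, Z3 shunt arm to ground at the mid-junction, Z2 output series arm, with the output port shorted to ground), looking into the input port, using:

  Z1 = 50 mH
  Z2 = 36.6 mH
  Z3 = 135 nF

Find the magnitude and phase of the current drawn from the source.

Step 1 — Angular frequency: ω = 2π·f = 2π·1940 = 1.219e+04 rad/s.
Step 2 — Component impedances:
  Z1: Z = jωL = j·1.219e+04·0.05 = 0 + j609.5 Ω
  Z2: Z = jωL = j·1.219e+04·0.0366 = 0 + j446.1 Ω
  Z3: Z = 1/(jωC) = -j/(ω·C) = 0 - j607.7 Ω
Step 3 — With the output port shorted to ground, the output series arm Z2 runs from the junction to ground; the shunt arm Z3 also runs from the junction to ground. They appear in parallel: Z3 || Z2 = 0 + j1678 Ω.
Step 4 — Series with input arm Z1: Z_in = Z1 + (Z3 || Z2) = 0 + j2288 Ω = 2288∠90.0° Ω.
Step 5 — Source phasor: V = 127∠-144.1° V = -102.9 - j74.47 V.
Step 6 — Ohm's law: I = V / Z_total = (-102.9 - j74.47) / (0 + j2288) = -0.03255 + j0.04497 A.
Step 7 — Convert to polar: |I| = 0.05552 A, ∠I = 125.9°.

I = 0.05552∠125.9° A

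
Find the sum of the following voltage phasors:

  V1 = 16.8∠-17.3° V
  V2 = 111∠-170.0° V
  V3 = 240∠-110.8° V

Step 1 — Convert each phasor to rectangular form:
  V1 = 16.8·(cos(-17.3°) + j·sin(-17.3°)) = 16.04 - j4.996 V
  V2 = 111·(cos(-170.0°) + j·sin(-170.0°)) = -109.3 - j19.27 V
  V3 = 240·(cos(-110.8°) + j·sin(-110.8°)) = -85.23 - j224.4 V
Step 2 — Sum components: V_total = -178.5 - j248.6 V.
Step 3 — Convert to polar: |V_total| = 306.1 V, ∠V_total = -125.7°.

V_total = 306.1∠-125.7° V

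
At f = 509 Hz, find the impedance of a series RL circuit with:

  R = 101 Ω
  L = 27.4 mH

Step 1 — Angular frequency: ω = 2π·f = 2π·509 = 3198 rad/s.
Step 2 — Component impedances:
  R: Z = R = 101 Ω
  L: Z = jωL = j·3198·0.0274 = 0 + j87.63 Ω
Step 3 — Series combination: Z_total = R + L = 101 + j87.63 Ω = 133.7∠40.9° Ω.

Z = 101 + j87.63 Ω = 133.7∠40.9° Ω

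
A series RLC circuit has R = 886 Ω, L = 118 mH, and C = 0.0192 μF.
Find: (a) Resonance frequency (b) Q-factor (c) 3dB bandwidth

Step 1 — Resonance: ω₀ = 1/√(LC) = 1/√(0.118·1.92e-08) = 2.101e+04 rad/s.
Step 2 — f₀ = ω₀/(2π) = 3344 Hz.
Step 3 — Series Q: Q = ω₀L/R = 2.101e+04·0.118/886 = 2.798.
Step 4 — Bandwidth: Δω = ω₀/Q = 7508 rad/s; BW = Δω/(2π) = 1195 Hz.

(a) f₀ = 3344 Hz  (b) Q = 2.798  (c) BW = 1195 Hz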